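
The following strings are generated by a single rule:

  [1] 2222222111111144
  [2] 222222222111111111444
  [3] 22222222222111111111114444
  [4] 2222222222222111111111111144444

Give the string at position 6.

Reading off run lengths: 2 runs 7, 9, 11, 13; 1 runs 7, 9, 11, 13; 4 runs 2, 3, 4, 5 — each is linear in n, where the shown terms are n = 2, 3, 4, 5.
Setting n = 7 gives 17, 17, 7 characters in each block.

22222222222222222111111111111111114444444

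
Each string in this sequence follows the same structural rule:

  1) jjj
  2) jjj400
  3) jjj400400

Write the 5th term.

jjj400400400400

Each term is the previous one with 400 appended.
From jjj400400, 2 further steps: jjj400400 → jjj400400400 → (answer).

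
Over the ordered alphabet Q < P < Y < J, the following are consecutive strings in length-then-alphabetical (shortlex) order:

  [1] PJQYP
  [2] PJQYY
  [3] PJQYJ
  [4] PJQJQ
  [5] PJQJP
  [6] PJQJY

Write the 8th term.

Stepping forward 2 times from PJQJY: PJQJY → PJQJJ, then the target.

PJPQQ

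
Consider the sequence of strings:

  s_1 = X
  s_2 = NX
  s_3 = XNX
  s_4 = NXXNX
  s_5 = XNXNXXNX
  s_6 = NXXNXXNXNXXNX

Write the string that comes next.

This is a Fibonacci-style word recurrence s(k) = s(k−2)·s(k−1): e.g. X·NX = XNX.
The next term joins XNXNXXNX and NXXNXXNXNXXNX.

XNXNXXNXNXXNXXNXNXXNX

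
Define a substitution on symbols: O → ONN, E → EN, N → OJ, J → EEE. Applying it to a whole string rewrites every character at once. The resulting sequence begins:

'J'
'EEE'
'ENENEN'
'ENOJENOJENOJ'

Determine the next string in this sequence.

Rewriting each symbol of ENOJENOJENOJ: E→EN, N→OJ, O→ONN, J→EEE, E→EN, N→OJ, O→ONN, J→EEE, E→EN, N→OJ, O→ONN, J→EEE, which concatenates to EN OJ ONN EEE EN OJ ONN EEE EN OJ ONN EEE.

ENOJONNEEEENOJONNEEEENOJONNEEE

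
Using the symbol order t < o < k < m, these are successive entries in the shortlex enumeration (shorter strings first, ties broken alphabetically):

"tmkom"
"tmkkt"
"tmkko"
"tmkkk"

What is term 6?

tmkmt

Advancing 2 positions from tmkkk through tmkkk → tmkkm reaches term 6.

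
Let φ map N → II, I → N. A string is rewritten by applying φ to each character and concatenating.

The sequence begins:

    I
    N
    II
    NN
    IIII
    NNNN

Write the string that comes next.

IIIIIIII

Apply φ to NNNN symbol by symbol: N→II, N→II, N→II, N→II; joined: II II II II.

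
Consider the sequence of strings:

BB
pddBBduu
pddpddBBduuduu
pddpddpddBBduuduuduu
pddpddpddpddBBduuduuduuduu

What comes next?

pddpddpddpddpddBBduuduuduuduuduu

Every step adds pdd to the front and duu to the end of the previous string.
One more step from pddpddpddpddBBduuduuduuduu gives the answer.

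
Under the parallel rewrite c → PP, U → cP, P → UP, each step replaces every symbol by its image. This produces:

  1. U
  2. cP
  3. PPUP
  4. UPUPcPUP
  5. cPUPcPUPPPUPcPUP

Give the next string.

PPUPcPUPPPUPcPUPUPUPcPUPPPUPcPUP

Applying the rule to each of the 16 symbols of cPUPcPUPPPUPcPUP gives the pieces PP UP cP UP PP UP cP UP UP UP cP UP PP UP cP UP, which concatenate to the answer.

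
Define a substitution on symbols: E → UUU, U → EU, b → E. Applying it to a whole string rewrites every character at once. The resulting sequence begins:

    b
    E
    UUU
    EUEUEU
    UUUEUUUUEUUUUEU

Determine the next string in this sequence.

EUEUEUUUUEUEUEUEUUUUEUEUEUEUUUUEU

Applying the rule to each of the 15 symbols of UUUEUUUUEUUUUEU gives the pieces EU EU EU UUU EU EU EU EU UUU EU EU EU EU UUU EU, which concatenate to the answer.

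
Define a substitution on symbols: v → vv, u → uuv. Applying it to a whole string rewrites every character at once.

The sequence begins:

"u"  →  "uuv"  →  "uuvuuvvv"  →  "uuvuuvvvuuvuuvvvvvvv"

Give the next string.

uuvuuvvvuuvuuvvvvvvvuuvuuvvvuuvuuvvvvvvvvvvvvvvv

φ(uuvuuvvvuuvuuvvvvvvv) expands symbol-by-symbol to uuv uuv vv uuv uuv vv vv vv uuv uuv vv uuv uuv vv vv vv vv vv vv vv; joining the 20 pieces gives the next term.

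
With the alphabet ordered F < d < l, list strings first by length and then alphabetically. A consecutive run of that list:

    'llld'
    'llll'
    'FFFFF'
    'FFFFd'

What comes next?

FFFFl

The successor of FFFFd increments the rightmost position that isn't already l and resets every position after it to F.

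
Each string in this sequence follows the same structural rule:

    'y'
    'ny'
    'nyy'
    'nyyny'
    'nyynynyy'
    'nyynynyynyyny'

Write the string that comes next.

nyynynyynyynynyynynyy

This is a Fibonacci-style word recurrence s(k) = s(k−1)·s(k−2): e.g. ny·y = nyy.
So term 7 is nyynynyynyyny·nyynynyy.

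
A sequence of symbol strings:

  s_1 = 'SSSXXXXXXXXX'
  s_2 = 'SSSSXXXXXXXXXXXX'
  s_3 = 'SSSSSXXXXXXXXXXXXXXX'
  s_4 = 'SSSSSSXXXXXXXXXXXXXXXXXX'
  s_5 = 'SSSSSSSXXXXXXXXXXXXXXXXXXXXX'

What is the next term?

Each string has the form S^{n} X^{3n}, where the shown terms are n = 3, 4, 5, 6, 7.
For the next term, n = 8, so the run lengths are 8, 24.

SSSSSSSSXXXXXXXXXXXXXXXXXXXXXXXX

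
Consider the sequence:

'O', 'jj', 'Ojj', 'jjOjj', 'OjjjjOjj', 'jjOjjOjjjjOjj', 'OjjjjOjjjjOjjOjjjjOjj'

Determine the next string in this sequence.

From term 3 onward, concatenate the second-to-last term with the last: O·jj = Ojj, jj·Ojj = jjOjj, …
The next term joins jjOjjOjjjjOjj and OjjjjOjjjjOjjOjjjjOjj.

jjOjjOjjjjOjjOjjjjOjjjjOjjOjjjjOjj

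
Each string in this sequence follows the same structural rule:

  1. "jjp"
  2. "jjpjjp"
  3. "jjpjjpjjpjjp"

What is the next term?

jjpjjpjjpjjpjjpjjpjjpjjp

s(k+1) = s(k)·s(k) — each term doubles the last.
So the next term is two copies of jjpjjpjjpjjp.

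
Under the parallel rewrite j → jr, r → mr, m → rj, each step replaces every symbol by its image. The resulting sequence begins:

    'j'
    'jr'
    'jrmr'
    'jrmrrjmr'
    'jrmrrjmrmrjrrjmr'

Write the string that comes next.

Rewriting the 16 symbols of jrmrrjmrmrjrrjmr one by one yields jr mr rj mr mr jr rj mr rj mr jr mr mr jr rj mr; concatenated:

jrmrrjmrmrjrrjmrrjmrjrmrmrjrrjmr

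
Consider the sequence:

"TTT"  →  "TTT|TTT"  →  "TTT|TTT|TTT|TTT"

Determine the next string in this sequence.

Every step duplicates the string with '|' between the halves.
Doubling TTT|TTT|TTT|TTT with '|' between the halves:

TTT|TTT|TTT|TTT|TTT|TTT|TTT|TTT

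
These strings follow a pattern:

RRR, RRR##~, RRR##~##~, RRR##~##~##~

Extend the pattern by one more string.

RRR##~##~##~##~

The strings grow by a fixed suffix ##~ each time.
So the next term is RRR##~##~##~·##~.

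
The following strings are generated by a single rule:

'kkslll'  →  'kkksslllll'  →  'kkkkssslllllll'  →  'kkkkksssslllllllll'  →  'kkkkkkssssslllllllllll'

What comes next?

Reading off run lengths: k runs 2, 3, 4, 5, 6; s runs 1, 2, 3, 4, 5; l runs 3, 5, 7, 9, 11 — each is linear in n (n = 1, 2, …).
Setting n = 6 gives 7, 6, 13 characters in each block.

kkkkkkksssssslllllllllllll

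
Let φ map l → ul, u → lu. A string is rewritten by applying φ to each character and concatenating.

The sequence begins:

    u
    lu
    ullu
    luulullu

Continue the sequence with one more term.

ulluluulluulullu

Rewriting each symbol of luulullu: l→ul, u→lu, u→lu, l→ul, u→lu, l→ul, l→ul, u→lu, which concatenates to ul lu lu ul lu ul ul lu.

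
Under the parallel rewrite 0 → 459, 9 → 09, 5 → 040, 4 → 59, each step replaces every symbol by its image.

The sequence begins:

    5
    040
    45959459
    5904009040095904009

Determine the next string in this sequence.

Rewriting the 19 symbols of 5904009040095904009 one by one yields 040 09 459 59 459 459 09 459 59 459 459 09 040 09 459 59 459 459 09; concatenated:

0400945959459459094595945945909040094595945945909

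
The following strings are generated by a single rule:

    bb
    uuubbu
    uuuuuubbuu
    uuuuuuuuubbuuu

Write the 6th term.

Each term wraps the previous one in uuu on the left and u on the right.
From uuuuuuuuubbuuu, 2 further steps: uuuuuuuuubbuuu → uuuuuuuuuuuubbuuuu → (answer).

uuuuuuuuuuuuuuubbuuuuu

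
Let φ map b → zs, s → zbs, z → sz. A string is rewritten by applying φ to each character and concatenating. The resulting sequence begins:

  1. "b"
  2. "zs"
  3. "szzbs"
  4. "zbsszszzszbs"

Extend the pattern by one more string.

szzszbszbsszzbsszszzbsszzszbs

Expanding zbsszszzszbs: z→sz, b→zs, s→zbs, s→zbs, z→sz, s→zbs, z→sz, z→sz, s→zbs, z→sz, b→zs, s→zbs. Concatenated: sz zs zbs zbs sz zbs sz sz zbs sz zs zbs.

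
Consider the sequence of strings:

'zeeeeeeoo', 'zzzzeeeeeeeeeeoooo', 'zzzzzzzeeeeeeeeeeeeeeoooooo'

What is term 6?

Each string has the form z^{3n-2} e^{4n+2} o^{2n} (n = 1, 2, …).
For term 6, n = 6, so the run lengths are 16, 26, 12.

zzzzzzzzzzzzzzzzeeeeeeeeeeeeeeeeeeeeeeeeeeoooooooooooo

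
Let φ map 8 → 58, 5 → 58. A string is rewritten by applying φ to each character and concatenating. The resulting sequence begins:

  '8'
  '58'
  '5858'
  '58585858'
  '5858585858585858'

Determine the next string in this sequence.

Applying the rule to each of the 16 symbols of 5858585858585858 gives the pieces 58 58 58 58 58 58 58 58 58 58 58 58 58 58 58 58, which concatenate to the answer.

58585858585858585858585858585858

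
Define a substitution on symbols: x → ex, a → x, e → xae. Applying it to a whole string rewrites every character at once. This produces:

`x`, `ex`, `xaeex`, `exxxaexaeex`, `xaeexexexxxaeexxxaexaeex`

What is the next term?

exxxaexaeexxaeexxaeexexexxxaexaeexexexxxaeexxxaexaeex

Applying the rule to each of the 24 symbols of xaeexexexxxaeexxxaexaeex gives the pieces ex x xae xae ex xae ex xae ex ex ex x xae xae ex ex ex x xae ex x xae xae ex, which concatenate to the answer.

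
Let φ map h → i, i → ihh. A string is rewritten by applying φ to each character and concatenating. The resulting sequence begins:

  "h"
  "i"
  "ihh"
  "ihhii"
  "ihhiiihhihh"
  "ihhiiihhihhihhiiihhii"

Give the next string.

Rewriting the 21 symbols of ihhiiihhihhihhiiihhii one by one yields ihh i i ihh ihh ihh i i ihh i i ihh i i ihh ihh ihh i i ihh ihh; concatenated:

ihhiiihhihhihhiiihhiiihhiiihhihhihhiiihhihh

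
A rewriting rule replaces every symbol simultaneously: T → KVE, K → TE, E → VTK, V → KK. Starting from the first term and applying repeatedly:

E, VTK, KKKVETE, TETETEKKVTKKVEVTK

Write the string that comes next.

KVEVTKKVEVTKKVEVTKTETEKKKVETETEKKVTKKKKVETE

Applying the rule to each of the 17 symbols of TETETEKKVTKKVEVTK gives the pieces KVE VTK KVE VTK KVE VTK TE TE KK KVE TE TE KK VTK KK KVE TE, which concatenate to the answer.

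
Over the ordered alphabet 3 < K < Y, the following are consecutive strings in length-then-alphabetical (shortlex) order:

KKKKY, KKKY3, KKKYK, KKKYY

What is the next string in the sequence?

KKY33

Find the rightmost character of KKKYY below Y, bump it to the next letter, and reset everything to its right to 3.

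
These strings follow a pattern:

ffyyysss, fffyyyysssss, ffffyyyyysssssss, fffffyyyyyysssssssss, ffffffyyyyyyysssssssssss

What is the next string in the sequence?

fffffffyyyyyyyysssssssssssss

Reading off run lengths: f runs 2, 3, 4, 5, 6; y runs 3, 4, 5, 6, 7; s runs 3, 5, 7, 9, 11 — each is linear in n, where the shown terms are n = 2, 3, 4, 5, 6.
For the next term, n = 7, so the run lengths are 7, 8, 13.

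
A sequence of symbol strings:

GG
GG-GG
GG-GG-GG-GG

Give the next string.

s(k+1) = s(k)·-·s(k) — each term doubles the last with '-' between the halves.
Doubling GG-GG-GG-GG with '-' between the halves:

GG-GG-GG-GG-GG-GG-GG-GG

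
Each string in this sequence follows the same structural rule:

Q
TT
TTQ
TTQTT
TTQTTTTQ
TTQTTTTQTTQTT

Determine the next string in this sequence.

From term 3 onward, concatenate the last term with the second-to-last: TT·Q = TTQ, TTQ·TT = TTQTT, …
Continuing: TTQTTTTQTTQTT · TTQTTTTQ gives term 7.

TTQTTTTQTTQTTTTQTTTTQ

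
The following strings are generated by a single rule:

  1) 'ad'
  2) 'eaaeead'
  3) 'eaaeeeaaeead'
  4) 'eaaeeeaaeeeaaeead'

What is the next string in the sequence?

The strings grow by a fixed prefix eaaee each time.
One more step from eaaeeeaaeeeaaeead gives the answer.

eaaeeeaaeeeaaeeeaaeead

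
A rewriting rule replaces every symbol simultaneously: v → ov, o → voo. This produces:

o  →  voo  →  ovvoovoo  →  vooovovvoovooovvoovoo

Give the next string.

Rewriting the 21 symbols of vooovovvoovooovvoovoo one by one yields ov voo voo voo ov voo ov ov voo voo ov voo voo voo ov ov voo voo ov voo voo; concatenated:

ovvoovoovooovvooovovvoovooovvoovoovooovovvoovooovvoovoo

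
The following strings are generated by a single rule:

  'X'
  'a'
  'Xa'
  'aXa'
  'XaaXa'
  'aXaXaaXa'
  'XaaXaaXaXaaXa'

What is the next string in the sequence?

This is a Fibonacci-style word recurrence s(k) = s(k−2)·s(k−1): e.g. X·a = Xa.
Continuing: aXaXaaXa · XaaXaaXaXaaXa gives term 8.

aXaXaaXaXaaXaaXaXaaXa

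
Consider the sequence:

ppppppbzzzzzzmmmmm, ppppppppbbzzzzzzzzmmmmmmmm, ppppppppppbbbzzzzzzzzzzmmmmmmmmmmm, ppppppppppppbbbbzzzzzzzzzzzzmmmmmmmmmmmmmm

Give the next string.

ppppppppppppppbbbbbzzzzzzzzzzzzzzmmmmmmmmmmmmmmmmm

Term n consists of 2n+2 p's, followed by n-1 b's, followed by 2n+2 z's, followed by 3n-1 m's, where the shown terms are n = 2, 3, 4, 5.
For the next term, n = 6, so the run lengths are 14, 5, 14, 17.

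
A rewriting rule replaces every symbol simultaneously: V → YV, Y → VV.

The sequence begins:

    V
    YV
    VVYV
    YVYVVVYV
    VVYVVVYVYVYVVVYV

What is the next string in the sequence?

YVYVVVYVYVYVVVYVVVYVVVYVYVYVVVYV

Replace each of the 16 characters of VVYVVVYVYVYVVVYV in place — YV YV VV YV YV YV VV YV VV YV VV YV YV YV VV YV — and concatenate.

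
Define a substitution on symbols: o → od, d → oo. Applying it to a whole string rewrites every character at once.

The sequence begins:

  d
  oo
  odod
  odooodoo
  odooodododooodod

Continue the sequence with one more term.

Replace each of the 16 characters of odooodododooodod in place — od oo od od od oo od oo od oo od od od oo od oo — and concatenate.

odooodododooodooodooodododooodoo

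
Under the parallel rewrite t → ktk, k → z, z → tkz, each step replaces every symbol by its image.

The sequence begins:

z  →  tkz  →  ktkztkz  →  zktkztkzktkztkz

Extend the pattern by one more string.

Replace each of the 15 characters of zktkztkzktkztkz in place — tkz z ktk z tkz ktk z tkz z ktk z tkz ktk z tkz — and concatenate.

tkzzktkztkzktkztkzzktkztkzktkztkz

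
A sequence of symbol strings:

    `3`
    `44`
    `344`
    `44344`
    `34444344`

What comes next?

4434434444344

Each term (from the third on) is the two preceding terms concatenated in order: term 3 = 3·44 = 344.
The next term joins 44344 and 34444344.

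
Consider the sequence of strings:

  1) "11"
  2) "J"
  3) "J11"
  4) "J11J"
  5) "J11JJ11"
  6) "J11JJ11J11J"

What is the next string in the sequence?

J11JJ11J11JJ11JJ11

Each term (from the third on) is the previous term followed by the one before it: term 3 = J·11 = J11.
Continuing: J11JJ11J11J · J11JJ11 gives term 7.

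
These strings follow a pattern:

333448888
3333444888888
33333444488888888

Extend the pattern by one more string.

Each string has the form 3^{n+1} 4^{n} 8^{2n}, where the shown terms are n = 2, 3, 4.
Setting n = 5 gives 6, 5, 10 characters in each block.

333333444448888888888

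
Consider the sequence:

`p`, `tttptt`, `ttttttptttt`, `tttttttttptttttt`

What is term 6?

tttttttttttttttptttttttttt

Every step adds ttt to the front and tt to the end of the previous string.
From tttttttttptttttt, 2 further steps: tttttttttptttttt → ttttttttttttptttttttt → (answer).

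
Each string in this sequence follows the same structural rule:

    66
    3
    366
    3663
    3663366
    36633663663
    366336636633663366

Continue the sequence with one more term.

36633663663366336636633663663

From term 3 onward, concatenate the last term with the second-to-last: 3·66 = 366, 366·3 = 3663, …
The next term joins 366336636633663366 and 36633663663.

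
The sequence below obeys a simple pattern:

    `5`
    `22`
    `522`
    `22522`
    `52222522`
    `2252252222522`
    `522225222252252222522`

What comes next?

From term 3 onward, concatenate the second-to-last term with the last: 5·22 = 522, 22·522 = 22522, …
The next term joins 2252252222522 and 522225222252252222522.

2252252222522522225222252252222522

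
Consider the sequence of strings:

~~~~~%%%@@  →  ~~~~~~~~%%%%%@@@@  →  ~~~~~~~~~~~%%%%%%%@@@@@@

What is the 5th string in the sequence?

~~~~~~~~~~~~~~~~~%%%%%%%%%%%@@@@@@@@@@

Each string has the form ~^{3n+2} %^{2n+1} @^{2n} (n = 1, 2, …).
At n = 5 the blocks have lengths 17, 11, 10.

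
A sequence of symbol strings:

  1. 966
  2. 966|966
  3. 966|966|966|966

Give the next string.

966|966|966|966|966|966|966|966

s(k+1) = s(k)·|·s(k) — each term doubles the last with '|' between the halves.
One more doubling of 966|966|966|966 gives the answer.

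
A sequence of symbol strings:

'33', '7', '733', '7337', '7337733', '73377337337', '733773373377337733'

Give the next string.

This is a Fibonacci-style word recurrence s(k) = s(k−1)·s(k−2): e.g. 7·33 = 733.
So term 8 is 733773373377337733·73377337337.

73377337337733773373377337337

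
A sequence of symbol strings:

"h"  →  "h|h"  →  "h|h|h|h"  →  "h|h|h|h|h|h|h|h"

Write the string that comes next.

Each string is two copies of the previous one joined by '|'.
So the next term is two copies of h|h|h|h|h|h|h|h with '|' between the halves.

h|h|h|h|h|h|h|h|h|h|h|h|h|h|h|h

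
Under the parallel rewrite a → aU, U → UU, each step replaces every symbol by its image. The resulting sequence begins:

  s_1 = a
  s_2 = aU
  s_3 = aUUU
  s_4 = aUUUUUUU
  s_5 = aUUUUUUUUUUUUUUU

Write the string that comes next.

Rewriting the 16 symbols of aUUUUUUUUUUUUUUU one by one yields aU UU UU UU UU UU UU UU UU UU UU UU UU UU UU UU; concatenated:

aUUUUUUUUUUUUUUUUUUUUUUUUUUUUUUU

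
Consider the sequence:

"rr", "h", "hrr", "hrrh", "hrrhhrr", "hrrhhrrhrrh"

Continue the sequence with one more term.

Each term (from the third on) is the previous term followed by the one before it: term 3 = h·rr = hrr.
Continuing: hrrhhrrhrrh · hrrhhrr gives term 7.

hrrhhrrhrrhhrrhhrr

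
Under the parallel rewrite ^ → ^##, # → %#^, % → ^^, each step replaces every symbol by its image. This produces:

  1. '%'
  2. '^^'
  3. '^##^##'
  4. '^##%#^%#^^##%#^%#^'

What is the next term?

Rewriting the 18 symbols of ^##%#^%#^^##%#^%#^ one by one yields ^## %#^ %#^ ^^ %#^ ^## ^^ %#^ ^## ^## %#^ %#^ ^^ %#^ ^## ^^ %#^ ^##; concatenated:

^##%#^%#^^^%#^^##^^%#^^##^##%#^%#^^^%#^^##^^%#^^##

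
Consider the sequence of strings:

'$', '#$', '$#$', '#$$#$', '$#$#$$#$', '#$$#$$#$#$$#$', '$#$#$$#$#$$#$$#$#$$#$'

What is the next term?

#$$#$$#$#$$#$$#$#$$#$#$$#$$#$#$$#$

This is a Fibonacci-style word recurrence s(k) = s(k−2)·s(k−1): e.g. $·#$ = $#$.
So term 8 is #$$#$$#$#$$#$·$#$#$$#$#$$#$$#$#$$#$.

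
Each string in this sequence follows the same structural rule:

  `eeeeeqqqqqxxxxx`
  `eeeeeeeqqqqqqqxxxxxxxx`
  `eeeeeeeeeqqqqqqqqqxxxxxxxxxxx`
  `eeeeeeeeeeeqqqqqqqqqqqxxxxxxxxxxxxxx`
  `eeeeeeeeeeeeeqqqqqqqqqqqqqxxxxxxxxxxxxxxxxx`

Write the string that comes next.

The n-th term is 2n+3 e's then 2n+3 q's then 3n+2 x's (n = 1, 2, …).
At n = 6 the blocks have lengths 15, 15, 20.

eeeeeeeeeeeeeeeqqqqqqqqqqqqqqqxxxxxxxxxxxxxxxxxxxx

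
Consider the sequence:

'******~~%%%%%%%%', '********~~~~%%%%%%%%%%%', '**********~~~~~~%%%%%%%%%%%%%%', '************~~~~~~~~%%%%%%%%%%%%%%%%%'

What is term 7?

******************~~~~~~~~~~~~~~%%%%%%%%%%%%%%%%%%%%%%%%%%

The n-th term is 2n+2 *'s then 2n-2 ~'s then 3n+2 %'s, where the shown terms are n = 2, 3, 4, 5.
At n = 8 the blocks have lengths 18, 14, 26.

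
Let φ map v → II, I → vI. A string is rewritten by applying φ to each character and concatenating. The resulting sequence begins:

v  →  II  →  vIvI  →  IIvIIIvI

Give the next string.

Rewriting each symbol of IIvIIIvI: I→vI, I→vI, v→II, I→vI, I→vI, I→vI, v→II, I→vI, which concatenates to vI vI II vI vI vI II vI.

vIvIIIvIvIvIIIvI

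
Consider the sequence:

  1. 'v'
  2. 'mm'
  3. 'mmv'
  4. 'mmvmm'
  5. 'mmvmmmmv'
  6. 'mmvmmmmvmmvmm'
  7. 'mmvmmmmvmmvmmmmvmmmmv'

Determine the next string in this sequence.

This is a Fibonacci-style word recurrence s(k) = s(k−1)·s(k−2): e.g. mm·v = mmv.
Continuing: mmvmmmmvmmvmmmmvmmmmv · mmvmmmmvmmvmm gives term 8.

mmvmmmmvmmvmmmmvmmmmvmmvmmmmvmmvmm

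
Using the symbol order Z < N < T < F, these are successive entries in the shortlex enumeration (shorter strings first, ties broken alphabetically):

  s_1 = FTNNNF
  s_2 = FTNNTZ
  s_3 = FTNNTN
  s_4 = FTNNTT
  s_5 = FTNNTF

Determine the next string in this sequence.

The successor of FTNNTF increments the rightmost position that isn't already F and resets every position after it to Z.

FTNNFZ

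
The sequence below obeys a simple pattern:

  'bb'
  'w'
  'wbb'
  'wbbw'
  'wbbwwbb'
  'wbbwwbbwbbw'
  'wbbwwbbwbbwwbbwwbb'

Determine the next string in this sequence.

wbbwwbbwbbwwbbwwbbwbbwwbbwbbw

Each term (from the third on) is the previous term followed by the one before it: term 3 = w·bb = wbb.
The next term joins wbbwwbbwbbwwbbwwbb and wbbwwbbwbbw.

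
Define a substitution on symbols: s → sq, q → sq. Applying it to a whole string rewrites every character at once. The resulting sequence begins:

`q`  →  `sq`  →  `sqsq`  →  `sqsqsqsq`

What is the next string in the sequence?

sqsqsqsqsqsqsqsq

Rewriting each symbol of sqsqsqsq: s→sq, q→sq, s→sq, q→sq, s→sq, q→sq, s→sq, q→sq, which concatenates to sq sq sq sq sq sq sq sq.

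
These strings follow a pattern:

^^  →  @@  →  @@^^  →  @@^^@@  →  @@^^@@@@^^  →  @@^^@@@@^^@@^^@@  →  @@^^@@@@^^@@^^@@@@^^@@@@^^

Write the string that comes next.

From term 3 onward, concatenate the last term with the second-to-last: @@·^^ = @@^^, @@^^·@@ = @@^^@@, …
So term 8 is @@^^@@@@^^@@^^@@@@^^@@@@^^·@@^^@@@@^^@@^^@@.

@@^^@@@@^^@@^^@@@@^^@@@@^^@@^^@@@@^^@@^^@@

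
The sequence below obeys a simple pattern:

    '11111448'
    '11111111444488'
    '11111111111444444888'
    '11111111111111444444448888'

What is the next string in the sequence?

11111111111111111444444444488888

Each string has the form 1^{3n+2} 4^{2n} 8^{n} (n = 1, 2, …).
For the next term, n = 5, so the run lengths are 17, 10, 5.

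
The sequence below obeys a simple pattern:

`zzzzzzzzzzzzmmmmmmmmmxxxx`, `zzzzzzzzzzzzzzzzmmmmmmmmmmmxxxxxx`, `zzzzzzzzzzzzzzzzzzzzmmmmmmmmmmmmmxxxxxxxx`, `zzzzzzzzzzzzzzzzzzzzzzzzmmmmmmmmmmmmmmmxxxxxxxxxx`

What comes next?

zzzzzzzzzzzzzzzzzzzzzzzzzzzzmmmmmmmmmmmmmmmmmxxxxxxxxxxxx

Term n consists of 4n z's, followed by 2n+3 m's, followed by 2n-2 x's, where the shown terms are n = 3, 4, 5, 6.
For the next term, n = 7, so the run lengths are 28, 17, 12.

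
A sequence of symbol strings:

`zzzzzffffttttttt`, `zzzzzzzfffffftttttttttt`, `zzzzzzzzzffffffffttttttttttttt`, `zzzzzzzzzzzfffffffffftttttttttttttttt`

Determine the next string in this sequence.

Each string has the form z^{2n+1} f^{2n} t^{3n+1}, where the shown terms are n = 2, 3, 4, 5.
At n = 6 the blocks have lengths 13, 12, 19.

zzzzzzzzzzzzzffffffffffffttttttttttttttttttt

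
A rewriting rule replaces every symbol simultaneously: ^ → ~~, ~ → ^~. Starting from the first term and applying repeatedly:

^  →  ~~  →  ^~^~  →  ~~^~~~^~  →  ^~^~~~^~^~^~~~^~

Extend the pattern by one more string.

~~^~~~^~^~^~~~^~~~^~~~^~^~^~~~^~

Replace each of the 16 characters of ^~^~~~^~^~^~~~^~ in place — ~~ ^~ ~~ ^~ ^~ ^~ ~~ ^~ ~~ ^~ ~~ ^~ ^~ ^~ ~~ ^~ — and concatenate.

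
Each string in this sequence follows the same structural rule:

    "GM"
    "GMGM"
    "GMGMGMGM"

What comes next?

GMGMGMGMGMGMGMGM

s(k+1) = s(k)·s(k) — each term doubles the last.
One more doubling of GMGMGMGM gives the answer.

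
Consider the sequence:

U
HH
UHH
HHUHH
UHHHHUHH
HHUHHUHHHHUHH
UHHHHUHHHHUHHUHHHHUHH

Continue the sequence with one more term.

Each term (from the third on) is the two preceding terms concatenated in order: term 3 = U·HH = UHH.
Continuing: HHUHHUHHHHUHH · UHHHHUHHHHUHHUHHHHUHH gives term 8.

HHUHHUHHHHUHHUHHHHUHHHHUHHUHHHHUHH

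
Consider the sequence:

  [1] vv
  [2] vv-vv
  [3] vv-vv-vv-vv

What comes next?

Every step duplicates the string with '-' between the halves.
One more doubling of vv-vv-vv-vv gives the answer.

vv-vv-vv-vv-vv-vv-vv-vv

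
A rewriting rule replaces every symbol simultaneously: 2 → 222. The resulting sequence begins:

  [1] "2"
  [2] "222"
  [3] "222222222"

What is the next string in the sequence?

222222222222222222222222222

Rewriting each symbol of 222222222: 2→222, 2→222, 2→222, 2→222, 2→222, 2→222, 2→222, 2→222, 2→222, which concatenates to 222 222 222 222 222 222 222 222 222.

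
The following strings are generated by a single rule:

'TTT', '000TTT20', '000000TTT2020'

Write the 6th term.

s(k+1) = 000·s(k)·20, so each term gains 000 as a prefix and 20 as a suffix.
From 000000TTT2020, 3 further steps: 000000TTT2020 → 000000000TTT202020 → 000000000000TTT20202020 → (answer).

000000000000000TTT2020202020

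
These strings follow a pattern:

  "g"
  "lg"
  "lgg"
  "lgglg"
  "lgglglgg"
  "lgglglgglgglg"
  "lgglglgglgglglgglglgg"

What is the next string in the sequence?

lgglglgglgglglgglglgglgglglgglgglg

Each term (from the third on) is the previous term followed by the one before it: term 3 = lg·g = lgg.
Continuing: lgglglgglgglglgglglgg · lgglglgglgglg gives term 8.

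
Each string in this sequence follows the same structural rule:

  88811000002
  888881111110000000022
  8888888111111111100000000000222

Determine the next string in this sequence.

88888888811111111111111000000000000002222

Each string has the form 8^{2n+1} 1^{4n-2} 0^{3n+2} 2^{n} (n = 1, 2, …).
Setting n = 4 gives 9, 14, 14, 4 characters in each block.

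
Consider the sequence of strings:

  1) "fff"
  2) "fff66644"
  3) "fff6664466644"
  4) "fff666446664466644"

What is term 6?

fff6664466644666446664466644

The strings grow by a fixed suffix 66644 each time.
From fff666446664466644, 2 further steps: fff666446664466644 → fff66644666446664466644 → (answer).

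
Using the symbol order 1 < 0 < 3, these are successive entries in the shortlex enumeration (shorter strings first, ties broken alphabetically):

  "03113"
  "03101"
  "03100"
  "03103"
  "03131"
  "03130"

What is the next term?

03133

The successor of 03130 increments the rightmost position that isn't already 3 and resets every position after it to 1.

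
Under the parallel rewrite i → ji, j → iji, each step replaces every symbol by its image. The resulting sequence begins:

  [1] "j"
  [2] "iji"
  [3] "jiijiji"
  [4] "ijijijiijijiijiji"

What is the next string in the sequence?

Replace each of the 17 characters of ijijijiijijiijiji in place — ji iji ji iji ji iji ji ji iji ji iji ji ji iji ji iji ji — and concatenate.

jiijijiijijiijijijiijijiijijijiijijiijiji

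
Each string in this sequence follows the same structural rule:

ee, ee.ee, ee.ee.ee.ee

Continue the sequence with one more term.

s(k+1) = s(k)·.·s(k) — each term doubles the last with '.' between the halves.
Doubling ee.ee.ee.ee with '.' between the halves:

ee.ee.ee.ee.ee.ee.ee.ee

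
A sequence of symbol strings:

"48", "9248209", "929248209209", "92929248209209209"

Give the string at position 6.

929292929248209209209209209

s(k+1) = 92·s(k)·209, so each term gains 92 as a prefix and 209 as a suffix.
From 92929248209209209, 2 further steps: 92929248209209209 → 9292929248209209209209 → (answer).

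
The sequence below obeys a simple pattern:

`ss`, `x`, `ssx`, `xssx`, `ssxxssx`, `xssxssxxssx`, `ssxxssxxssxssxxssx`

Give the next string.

xssxssxxssxssxxssxxssxssxxssx

This is a Fibonacci-style word recurrence s(k) = s(k−2)·s(k−1): e.g. ss·x = ssx.
Continuing: xssxssxxssx · ssxxssxxssxssxxssx gives term 8.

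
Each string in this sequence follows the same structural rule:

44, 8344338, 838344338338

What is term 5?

8383838344338338338338

s(k+1) = 83·s(k)·338, so each term gains 83 as a prefix and 338 as a suffix.
From 838344338338, 2 further steps: 838344338338 → 83838344338338338 → (answer).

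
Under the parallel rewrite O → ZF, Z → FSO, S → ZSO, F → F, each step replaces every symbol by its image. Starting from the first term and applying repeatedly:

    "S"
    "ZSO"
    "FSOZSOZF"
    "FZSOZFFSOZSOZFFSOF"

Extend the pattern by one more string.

FFSOZSOZFFSOFFZSOZFFSOZSOZFFSOFFZSOZFF

Replace each of the 18 characters of FZSOZFFSOZSOZFFSOF in place — F FSO ZSO ZF FSO F F ZSO ZF FSO ZSO ZF FSO F F ZSO ZF F — and concatenate.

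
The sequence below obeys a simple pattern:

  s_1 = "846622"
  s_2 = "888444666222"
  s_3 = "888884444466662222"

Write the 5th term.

888888888444444444666666222222

Each string has the form 8^{2n-1} 4^{2n-1} 6^{n+1} 2^{n+1} (n = 1, 2, …).
At n = 5 the blocks have lengths 9, 9, 6, 6.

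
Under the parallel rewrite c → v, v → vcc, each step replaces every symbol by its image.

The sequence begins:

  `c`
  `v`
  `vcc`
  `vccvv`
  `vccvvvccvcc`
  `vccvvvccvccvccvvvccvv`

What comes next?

vccvvvccvccvccvvvccvvvccvvvccvccvccvvvccvcc

Replace each of the 21 characters of vccvvvccvccvccvvvccvv in place — vcc v v vcc vcc vcc v v vcc v v vcc v v vcc vcc vcc v v vcc vcc — and concatenate.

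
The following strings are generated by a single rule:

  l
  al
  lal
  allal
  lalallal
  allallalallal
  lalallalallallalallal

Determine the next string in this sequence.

From term 3 onward, concatenate the second-to-last term with the last: l·al = lal, al·lal = allal, …
The next term joins allallalallal and lalallalallallalallal.

allallalallallalallalallallalallal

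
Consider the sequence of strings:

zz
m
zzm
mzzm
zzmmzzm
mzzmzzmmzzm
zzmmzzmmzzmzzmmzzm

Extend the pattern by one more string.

mzzmzzmmzzmzzmmzzmmzzmzzmmzzm

From term 3 onward, concatenate the second-to-last term with the last: zz·m = zzm, m·zzm = mzzm, …
So term 8 is mzzmzzmmzzm·zzmmzzmmzzmzzmmzzm.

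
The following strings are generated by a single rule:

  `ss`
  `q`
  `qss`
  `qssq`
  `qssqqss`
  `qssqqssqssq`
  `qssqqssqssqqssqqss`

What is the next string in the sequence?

From term 3 onward, concatenate the last term with the second-to-last: q·ss = qss, qss·q = qssq, …
The next term joins qssqqssqssqqssqqss and qssqqssqssq.

qssqqssqssqqssqqssqssqqssqssq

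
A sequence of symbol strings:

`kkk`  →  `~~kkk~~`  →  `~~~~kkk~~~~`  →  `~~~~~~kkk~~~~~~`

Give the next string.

~~~~~~~~kkk~~~~~~~~

s(k+1) = ~~·s(k)·~~, so each term gains ~~ as a prefix and ~~ as a suffix.
One more step from ~~~~~~kkk~~~~~~ gives the answer.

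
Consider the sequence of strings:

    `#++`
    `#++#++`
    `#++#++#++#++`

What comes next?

Every step duplicates the string.
Doubling #++#++#++#++:

#++#++#++#++#++#++#++#++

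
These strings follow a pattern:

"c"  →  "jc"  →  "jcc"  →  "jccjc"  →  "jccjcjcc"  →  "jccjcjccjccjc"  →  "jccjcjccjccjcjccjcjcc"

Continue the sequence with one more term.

Each term (from the third on) is the previous term followed by the one before it: term 3 = jc·c = jcc.
So term 8 is jccjcjccjccjcjccjcjcc·jccjcjccjccjc.

jccjcjccjccjcjccjcjccjccjcjccjccjc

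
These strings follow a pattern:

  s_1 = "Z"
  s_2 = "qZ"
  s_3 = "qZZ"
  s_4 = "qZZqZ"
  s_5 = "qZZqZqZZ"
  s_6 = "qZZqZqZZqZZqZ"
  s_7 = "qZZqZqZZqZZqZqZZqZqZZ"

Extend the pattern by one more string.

Each term (from the third on) is the previous term followed by the one before it: term 3 = qZ·Z = qZZ.
The next term joins qZZqZqZZqZZqZqZZqZqZZ and qZZqZqZZqZZqZ.

qZZqZqZZqZZqZqZZqZqZZqZZqZqZZqZZqZ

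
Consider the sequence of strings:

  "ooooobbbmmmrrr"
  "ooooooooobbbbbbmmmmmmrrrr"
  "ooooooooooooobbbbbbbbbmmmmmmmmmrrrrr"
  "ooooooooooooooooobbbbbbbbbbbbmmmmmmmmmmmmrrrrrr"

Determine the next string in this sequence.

ooooooooooooooooooooobbbbbbbbbbbbbbbmmmmmmmmmmmmmmmrrrrrrr

Each string has the form o^{4n+1} b^{3n} m^{3n} r^{n+2} (n = 1, 2, …).
At n = 5 the blocks have lengths 21, 15, 15, 7.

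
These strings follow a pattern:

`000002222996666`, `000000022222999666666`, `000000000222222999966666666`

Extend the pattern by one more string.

000000000002222222999996666666666

Term n consists of 2n+1 0's, followed by n+2 2's, followed by n 9's, followed by 2n 6's, where the shown terms are n = 2, 3, 4.
At n = 5 the blocks have lengths 11, 7, 5, 10.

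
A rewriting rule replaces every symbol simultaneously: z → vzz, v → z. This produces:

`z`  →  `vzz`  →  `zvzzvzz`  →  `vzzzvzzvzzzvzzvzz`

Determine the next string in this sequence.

Rewriting the 17 symbols of vzzzvzzvzzzvzzvzz one by one yields z vzz vzz vzz z vzz vzz z vzz vzz vzz z vzz vzz z vzz vzz; concatenated:

zvzzvzzvzzzvzzvzzzvzzvzzvzzzvzzvzzzvzzvzz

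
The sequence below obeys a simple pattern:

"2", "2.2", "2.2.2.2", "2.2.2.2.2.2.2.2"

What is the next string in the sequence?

Every step duplicates the string with '.' between the halves.
Doubling 2.2.2.2.2.2.2.2 with '.' between the halves:

2.2.2.2.2.2.2.2.2.2.2.2.2.2.2.2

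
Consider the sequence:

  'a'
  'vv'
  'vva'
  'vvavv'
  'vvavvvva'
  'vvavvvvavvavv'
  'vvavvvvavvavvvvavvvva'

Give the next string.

vvavvvvavvavvvvavvvvavvavvvvavvavv

From term 3 onward, concatenate the last term with the second-to-last: vv·a = vva, vva·vv = vvavv, …
So term 8 is vvavvvvavvavvvvavvvva·vvavvvvavvavv.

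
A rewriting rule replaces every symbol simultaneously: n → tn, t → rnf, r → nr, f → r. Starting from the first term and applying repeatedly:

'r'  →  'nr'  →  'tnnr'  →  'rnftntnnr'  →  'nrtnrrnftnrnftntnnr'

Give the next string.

tnnrrnftnnrnrtnrrnftnnrtnrrnftnrnftntnnr

Applying the rule to each of the 19 symbols of nrtnrrnftnrnftntnnr gives the pieces tn nr rnf tn nr nr tn r rnf tn nr tn r rnf tn rnf tn tn nr, which concatenate to the answer.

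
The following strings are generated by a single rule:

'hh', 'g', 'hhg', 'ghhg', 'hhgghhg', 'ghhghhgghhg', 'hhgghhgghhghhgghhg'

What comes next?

From term 3 onward, concatenate the second-to-last term with the last: hh·g = hhg, g·hhg = ghhg, …
Continuing: ghhghhgghhg · hhgghhgghhghhgghhg gives term 8.

ghhghhgghhghhgghhgghhghhgghhg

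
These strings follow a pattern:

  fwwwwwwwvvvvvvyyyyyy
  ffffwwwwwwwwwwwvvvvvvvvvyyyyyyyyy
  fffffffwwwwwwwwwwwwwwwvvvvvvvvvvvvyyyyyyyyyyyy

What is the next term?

ffffffffffwwwwwwwwwwwwwwwwwwwvvvvvvvvvvvvvvvyyyyyyyyyyyyyyy

Each string has the form f^{3n-2} w^{4n+3} v^{3n+3} y^{3n+3} (n = 1, 2, …).
For the next term, n = 4, so the run lengths are 10, 19, 15, 15.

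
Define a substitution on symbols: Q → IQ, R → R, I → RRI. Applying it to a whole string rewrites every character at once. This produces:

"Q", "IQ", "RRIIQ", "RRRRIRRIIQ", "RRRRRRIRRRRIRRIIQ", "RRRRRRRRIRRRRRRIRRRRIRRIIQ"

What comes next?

Rewriting the 26 symbols of RRRRRRRRIRRRRRRIRRRRIRRIIQ one by one yields R R R R R R R R RRI R R R R R R RRI R R R R RRI R R RRI RRI IQ; concatenated:

RRRRRRRRRRIRRRRRRRRIRRRRRRIRRRRIRRIIQ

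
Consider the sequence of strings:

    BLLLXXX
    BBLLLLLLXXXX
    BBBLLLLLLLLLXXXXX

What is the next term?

BBBBLLLLLLLLLLLLXXXXXX

The n-th term is n B's then 3n L's then n+2 X's (n = 1, 2, …).
Setting n = 4 gives 4, 12, 6 characters in each block.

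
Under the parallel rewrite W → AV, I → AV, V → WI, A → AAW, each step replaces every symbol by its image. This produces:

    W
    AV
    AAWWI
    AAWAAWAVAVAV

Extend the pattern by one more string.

AAWAAWAVAAWAAWAVAAWWIAAWWIAAWWI

Rewriting each symbol of AAWAAWAVAVAV: A→AAW, A→AAW, W→AV, A→AAW, A→AAW, W→AV, A→AAW, V→WI, A→AAW, V→WI, A→AAW, V→WI, which concatenates to AAW AAW AV AAW AAW AV AAW WI AAW WI AAW WI.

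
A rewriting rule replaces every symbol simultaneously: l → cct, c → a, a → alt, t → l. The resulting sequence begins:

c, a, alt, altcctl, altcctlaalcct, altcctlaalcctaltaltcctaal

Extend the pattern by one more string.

Replace each of the 25 characters of altcctlaalcctaltaltcctaal in place — alt cct l a a l cct alt alt cct a a l alt cct l alt cct l a a l alt alt cct — and concatenate.

altcctlaalcctaltaltcctaalaltcctlaltcctlaalaltaltcct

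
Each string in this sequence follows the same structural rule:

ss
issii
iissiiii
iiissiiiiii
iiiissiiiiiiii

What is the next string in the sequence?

Every step adds i to the front and ii to the end of the previous string.
So the next term is i·iiiissiiiiiiii·ii.

iiiiissiiiiiiiiii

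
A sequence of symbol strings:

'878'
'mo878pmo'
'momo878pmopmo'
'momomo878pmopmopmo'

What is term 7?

Every step adds mo to the front and pmo to the end of the previous string.
From momomo878pmopmopmo, 3 further steps: momomo878pmopmopmo → momomomo878pmopmopmopmo → momomomomo878pmopmopmopmopmo → (answer).

momomomomomo878pmopmopmopmopmopmo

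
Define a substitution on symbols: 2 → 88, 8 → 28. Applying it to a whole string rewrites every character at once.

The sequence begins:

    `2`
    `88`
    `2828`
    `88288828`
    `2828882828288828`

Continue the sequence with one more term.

88288828282888288828882828288828

Applying the rule to each of the 16 symbols of 2828882828288828 gives the pieces 88 28 88 28 28 28 88 28 88 28 88 28 28 28 88 28, which concatenate to the answer.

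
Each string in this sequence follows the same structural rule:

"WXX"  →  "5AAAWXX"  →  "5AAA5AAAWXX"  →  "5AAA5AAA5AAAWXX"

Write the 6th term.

5AAA5AAA5AAA5AAA5AAAWXX

Each term is the previous one with 5AAA prepended.
From 5AAA5AAA5AAAWXX, 2 further steps: 5AAA5AAA5AAAWXX → 5AAA5AAA5AAA5AAAWXX → (answer).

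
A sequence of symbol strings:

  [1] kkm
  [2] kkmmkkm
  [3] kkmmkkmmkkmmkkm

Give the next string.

Each string is two copies of the previous one joined by 'm'.
Doubling kkmmkkmmkkmmkkm with 'm' between the halves:

kkmmkkmmkkmmkkmmkkmmkkmmkkmmkkm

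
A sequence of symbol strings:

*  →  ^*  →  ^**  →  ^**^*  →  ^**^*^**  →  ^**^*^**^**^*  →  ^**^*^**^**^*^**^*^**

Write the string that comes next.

From term 3 onward, concatenate the last term with the second-to-last: ^*·* = ^**, ^**·^* = ^**^*, …
So term 8 is ^**^*^**^**^*^**^*^**·^**^*^**^**^*.

^**^*^**^**^*^**^*^**^**^*^**^**^*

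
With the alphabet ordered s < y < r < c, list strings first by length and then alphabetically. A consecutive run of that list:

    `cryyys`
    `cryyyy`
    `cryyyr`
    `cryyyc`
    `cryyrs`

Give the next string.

cryyry

Find the rightmost character of cryyrs below c, bump it to the next letter, and reset everything to its right to s.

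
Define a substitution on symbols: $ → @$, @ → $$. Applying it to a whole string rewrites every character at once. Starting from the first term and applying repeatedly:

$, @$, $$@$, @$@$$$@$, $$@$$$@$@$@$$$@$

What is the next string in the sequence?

Rewriting the 16 symbols of $$@$$$@$@$@$$$@$ one by one yields @$ @$ $$ @$ @$ @$ $$ @$ $$ @$ $$ @$ @$ @$ $$ @$; concatenated:

@$@$$$@$@$@$$$@$$$@$$$@$@$@$$$@$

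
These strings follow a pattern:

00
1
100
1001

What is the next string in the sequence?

1001100

Each term (from the third on) is the previous term followed by the one before it: term 3 = 1·00 = 100.
So term 5 is 1001·100.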